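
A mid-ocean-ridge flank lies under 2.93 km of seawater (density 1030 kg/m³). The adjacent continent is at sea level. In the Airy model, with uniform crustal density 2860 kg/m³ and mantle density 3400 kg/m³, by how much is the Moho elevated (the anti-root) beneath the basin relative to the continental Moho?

9.93 km

For local isostatic compensation: replacing crust with seawater at the top is compensated by replacing crust with mantle at the base: d (ρ_c − ρ_w) = a (ρ_m − ρ_c).
a = d (ρ_c − ρ_w)/(ρ_m − ρ_c) = 2.93 km × 1830/540 = 9.93 km.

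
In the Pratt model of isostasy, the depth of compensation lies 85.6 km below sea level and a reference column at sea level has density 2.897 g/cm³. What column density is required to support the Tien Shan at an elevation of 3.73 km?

Pratt balance: ρ_ref D = ρ (D + h).
ρ = ρ_ref D/(D + h) = 2.897 × 85.6 km/(85.6 km + 3.73 km) = 2.78 g/cm³.

2.78 g/cm³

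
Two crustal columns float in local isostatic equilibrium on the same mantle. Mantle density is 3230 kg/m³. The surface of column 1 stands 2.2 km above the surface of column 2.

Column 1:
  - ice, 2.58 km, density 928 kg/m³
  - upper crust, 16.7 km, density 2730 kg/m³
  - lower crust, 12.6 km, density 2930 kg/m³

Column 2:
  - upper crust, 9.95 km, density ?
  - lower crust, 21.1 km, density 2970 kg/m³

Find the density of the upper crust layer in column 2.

2680 kg/m³

Take the compensation level at the base of the deeper column (depth z_c below the surface of column 1) and equate Σ ρ_i t_i down to z_c; mantle fills any gap and the z_c terms cancel.
Column 1: 2.58×928 + 16.7×2730 + 12.6×2930 + (z_c − 31.88)×3230
Column 2: 2.2×0 + 9.95×ρ + 21.1×2970 + (z_c − 2.2 − 31.05)×3230
The z_c×3230 term appears on both sides and cancels. Collect the known terms of each column as K = Σ(ρt)_known − 3230 × (depth of known layers): K_1 = 84903.24 − 3230×31.88 = −18069.16; K_2 = 62667 − 3230×(2.2 + 31.05) = −44730.5.
Balance: K_1 = K_2 + 9.95×ρ, so ρ = (K_1 − K_2)/9.95 = 26661.3/9.95 = 2680 kg/m³.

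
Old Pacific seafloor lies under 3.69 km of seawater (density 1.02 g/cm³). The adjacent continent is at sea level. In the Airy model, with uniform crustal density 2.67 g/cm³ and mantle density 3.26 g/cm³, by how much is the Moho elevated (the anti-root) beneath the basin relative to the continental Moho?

10.3 km

Balancing pressure at the compensation depth: replacing crust with seawater at the top is compensated by replacing crust with mantle at the base: d (ρ_c − ρ_w) = a (ρ_m − ρ_c).
a = d (ρ_c − ρ_w)/(ρ_m − ρ_c) = 3.69 km × 1.65/0.59 = 10.3 km.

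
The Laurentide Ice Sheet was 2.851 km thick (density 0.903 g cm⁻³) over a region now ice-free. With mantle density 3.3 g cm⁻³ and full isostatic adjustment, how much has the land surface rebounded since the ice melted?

Removing the load lets mantle flow back in; uplift u satisfies ρ_ice t = ρ_m u.
u = t ρ_ice/ρ_m = 2.851 km × 0.903/3.3 = 0.78 km.

0.78 km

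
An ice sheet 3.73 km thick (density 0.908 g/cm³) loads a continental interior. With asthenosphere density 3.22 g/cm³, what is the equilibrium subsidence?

1.05 km

Equating mass per unit area of the two columns: the ice load ρ_ice t is balanced by mantle displaced below, ρ_m s.
s = t ρ_ice / ρ_m = 3.73 km × 0.908/3.22 = 1.05 km.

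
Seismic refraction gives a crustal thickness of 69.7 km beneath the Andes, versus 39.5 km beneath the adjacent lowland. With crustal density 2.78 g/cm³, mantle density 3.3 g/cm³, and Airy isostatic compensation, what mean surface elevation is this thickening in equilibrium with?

Excess crust Δ = 69.7 km − 39.5 km = 30.2 km, split between elevation h and root r with h + r = Δ.
Airy balance ρ_c h = (ρ_m − ρ_c) r gives r = h ρ_c/(ρ_m − ρ_c), so h (1 + ρ_c/(ρ_m − ρ_c)) = Δ, i.e. h = Δ (ρ_m − ρ_c)/ρ_m.
h = 30.2 km × 0.52/3.3 = 4.76 km.

4.76 km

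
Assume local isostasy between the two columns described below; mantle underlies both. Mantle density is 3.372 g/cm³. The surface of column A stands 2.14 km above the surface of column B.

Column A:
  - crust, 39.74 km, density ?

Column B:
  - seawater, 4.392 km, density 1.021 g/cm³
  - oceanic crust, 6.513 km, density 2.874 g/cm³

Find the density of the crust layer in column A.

2.85 g/cm³

Take the compensation level at the base of the deeper column (depth z_c below the surface of column A) and equate Σ ρ_i t_i down to z_c; mantle fills any gap and the z_c terms cancel.
Column A: 39.74×ρ + (z_c − 39.74)×3.372
Column B: 2.14×0 + 4.392×1.021 + 6.513×2.874 + (z_c − 2.14 − 10.905)×3.372
The z_c×3.372 term appears on both sides and cancels. Collect the known terms of each column as K = Σ(ρt)_known − 3.372 × (depth of known layers): K_A = 0 − 3.372×39.74 = −134.00328; K_B = 23.202594 − 3.372×(2.14 + 10.905) = −20.785146.
Balance: K_A + 39.74×ρ = K_B, so ρ = (K_B − K_A)/39.74 = 113.218/39.74 = 2.85 g/cm³.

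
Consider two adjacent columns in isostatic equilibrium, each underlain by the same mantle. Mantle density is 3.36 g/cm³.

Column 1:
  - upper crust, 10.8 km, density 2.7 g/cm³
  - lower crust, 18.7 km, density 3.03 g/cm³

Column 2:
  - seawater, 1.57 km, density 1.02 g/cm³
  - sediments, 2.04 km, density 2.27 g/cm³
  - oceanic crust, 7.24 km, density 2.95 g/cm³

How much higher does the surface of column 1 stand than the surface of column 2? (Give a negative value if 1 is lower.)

1.32 km

For any compensation level in the mantle, the mantle terms cancel and isostasy reduces to e = (Σt_1 − Σt_2) − (Σ(ρt)_1 − Σ(ρt)_2) / ρ_m.
Σt_1 = 29.5 km; Σt_2 = 10.85 km; Σ(ρt)_1 = 85.821; Σ(ρt)_2 = 27.5902 (in km·g/cm³).
e = (29.5 − 10.85) − (85.821 − 27.5902) / 3.36 = 1.32 km.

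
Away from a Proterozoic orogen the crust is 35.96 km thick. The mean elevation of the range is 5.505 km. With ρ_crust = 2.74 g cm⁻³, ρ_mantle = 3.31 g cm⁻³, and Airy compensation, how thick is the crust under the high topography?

Root depth r = h ρ_c / (ρ_m − ρ_c) = 5.505 km × 2.74 / 0.57 = 26.46 km.
Total thickness = T + h + r = 35.96 km + 5.505 km + 26.46 km = 67.9 km.

67.9 km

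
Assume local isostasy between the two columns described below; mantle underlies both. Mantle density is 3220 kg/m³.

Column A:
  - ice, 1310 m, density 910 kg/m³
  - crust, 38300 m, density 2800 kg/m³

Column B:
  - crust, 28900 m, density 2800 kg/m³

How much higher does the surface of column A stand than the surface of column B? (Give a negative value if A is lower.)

2170 m

For any compensation level in the mantle, the mantle terms cancel and isostasy reduces to e = (Σt_A − Σt_B) − (Σ(ρt)_A − Σ(ρt)_B) / ρ_m.
Σt_A = 39610 m; Σt_B = 28900 m; Σ(ρt)_A = 108432100; Σ(ρt)_B = 80920000 (in m·kg/m³).
e = (39610 − 28900) − (108432100 − 80920000) / 3220 = 2170 m.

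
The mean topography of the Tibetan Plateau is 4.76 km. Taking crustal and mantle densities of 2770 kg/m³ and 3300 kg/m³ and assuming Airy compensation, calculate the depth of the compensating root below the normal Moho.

Equating mass per unit area of the two columns: the weight of the topography is balanced by the buoyancy of the root, ρ_c h = (ρ_m − ρ_c) r.
r = h · ρ_c / (ρ_m − ρ_c) = 4.76 km × 2770 / (3300 − 2770) = 24.9 km.

24.9 km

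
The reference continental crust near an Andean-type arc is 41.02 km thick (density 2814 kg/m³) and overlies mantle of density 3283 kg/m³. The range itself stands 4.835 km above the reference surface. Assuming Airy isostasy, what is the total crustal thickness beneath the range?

Root depth r = h ρ_c / (ρ_m − ρ_c) = 4.835 km × 2814 / 469 = 29.01 km.
Total thickness = T + h + r = 41.02 km + 4.835 km + 29.01 km = 74.9 km.

74.9 km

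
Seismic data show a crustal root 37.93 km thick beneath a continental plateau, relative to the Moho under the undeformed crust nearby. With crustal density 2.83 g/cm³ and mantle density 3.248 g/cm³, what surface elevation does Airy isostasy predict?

5.6 km

Isostatic balance requires: ρ_c h = (ρ_m − ρ_c) r.
h = r (ρ_m − ρ_c) / ρ_c = 37.93 km × (3.248 − 2.83) / 2.83 = 5.6 km.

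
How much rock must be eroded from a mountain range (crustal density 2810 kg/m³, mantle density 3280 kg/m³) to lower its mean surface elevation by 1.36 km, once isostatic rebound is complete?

Net drop Δ = e − u = e − e ρ_c/ρ_m = e (ρ_m − ρ_c)/ρ_m.
e = Δ ρ_m/(ρ_m − ρ_c) = 1.36 km × 3280/470 = 9.49 km.

9.49 km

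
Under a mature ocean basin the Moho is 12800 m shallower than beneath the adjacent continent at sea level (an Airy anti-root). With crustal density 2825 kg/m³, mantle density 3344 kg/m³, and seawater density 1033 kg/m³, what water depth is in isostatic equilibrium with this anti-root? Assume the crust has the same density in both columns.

3710 m

Replacing a thickness d of crust by seawater at the top must be balanced by replacing crust with mantle at the base: d (ρ_c − ρ_w) = a (ρ_m − ρ_c).
d = a (ρ_m − ρ_c)/(ρ_c − ρ_w) = 12800 m × 519/1792 = 3710 m.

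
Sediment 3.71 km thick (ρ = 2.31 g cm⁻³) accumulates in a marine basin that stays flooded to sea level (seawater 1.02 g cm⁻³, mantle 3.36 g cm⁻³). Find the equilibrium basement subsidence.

2.05 km

Submarine loading: the sediment displaces seawater, and the subsidence is in turn flooded, so s (ρ_m − ρ_w) = t (ρ_sed − ρ_w).
s = 3.71 km × (2.31 − 1.02) / (3.36 − 1.02) = 2.05 km.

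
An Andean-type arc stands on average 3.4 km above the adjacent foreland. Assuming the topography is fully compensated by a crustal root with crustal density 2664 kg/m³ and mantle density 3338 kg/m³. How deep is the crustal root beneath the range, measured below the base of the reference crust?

13.4 km

Isostatic balance requires: the weight of the topography is balanced by the buoyancy of the root, ρ_c h = (ρ_m − ρ_c) r.
r = h · ρ_c / (ρ_m − ρ_c) = 3.4 km × 2664 / (3338 − 2664) = 13.4 km.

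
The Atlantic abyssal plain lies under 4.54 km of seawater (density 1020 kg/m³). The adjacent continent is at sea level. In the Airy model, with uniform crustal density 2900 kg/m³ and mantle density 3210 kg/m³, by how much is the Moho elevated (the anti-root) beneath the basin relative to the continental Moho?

Balancing pressure at the compensation depth: replacing crust with seawater at the top is compensated by replacing crust with mantle at the base: d (ρ_c − ρ_w) = a (ρ_m − ρ_c).
a = d (ρ_c − ρ_w)/(ρ_m − ρ_c) = 4.54 km × 1880/310 = 27.5 km.

27.5 km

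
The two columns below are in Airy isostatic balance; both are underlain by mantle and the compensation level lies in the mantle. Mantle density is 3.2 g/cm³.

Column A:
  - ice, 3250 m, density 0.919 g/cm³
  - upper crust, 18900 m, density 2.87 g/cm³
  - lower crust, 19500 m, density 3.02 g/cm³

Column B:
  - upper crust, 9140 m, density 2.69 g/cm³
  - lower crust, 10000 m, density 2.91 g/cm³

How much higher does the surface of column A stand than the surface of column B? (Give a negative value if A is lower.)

For any compensation level in the mantle, the mantle terms cancel and isostasy reduces to e = (Σt_A − Σt_B) − (Σ(ρt)_A − Σ(ρt)_B) / ρ_m.
Σt_A = 41650 m; Σt_B = 19140 m; Σ(ρt)_A = 116119.75; Σ(ρt)_B = 53686.6 (in m·g/cm³).
e = (41650 − 19140) − (116119.75 − 53686.6) / 3.2 = 3000 m.

3000 m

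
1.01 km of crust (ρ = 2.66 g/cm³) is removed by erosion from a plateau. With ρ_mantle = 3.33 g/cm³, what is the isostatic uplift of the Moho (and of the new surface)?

Unloading: uplift u = e ρ_c/ρ_m = 1.01 km × 2.66/3.33 = 0.807 km.

0.807 km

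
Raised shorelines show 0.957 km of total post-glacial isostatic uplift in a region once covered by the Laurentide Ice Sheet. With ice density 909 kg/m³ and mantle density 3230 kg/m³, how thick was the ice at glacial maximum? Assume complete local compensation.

u = t ρ_ice/ρ_m → t = u ρ_m/ρ_ice = 0.957 km × 3230/909 = 3.4 km.

3.4 km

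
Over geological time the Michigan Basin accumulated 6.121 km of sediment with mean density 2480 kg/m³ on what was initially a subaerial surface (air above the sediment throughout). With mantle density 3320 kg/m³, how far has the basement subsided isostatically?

4.57 km

Subaerial load: s = t ρ_sed / ρ_m = 6.121 km × 2480/3320 = 4.57 km.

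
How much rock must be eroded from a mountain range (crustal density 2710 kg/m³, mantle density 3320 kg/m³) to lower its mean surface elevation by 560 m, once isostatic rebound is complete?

Net drop Δ = e − u = e − e ρ_c/ρ_m = e (ρ_m − ρ_c)/ρ_m.
e = Δ ρ_m/(ρ_m − ρ_c) = 560 m × 3320/610 = 3050 m.

3050 m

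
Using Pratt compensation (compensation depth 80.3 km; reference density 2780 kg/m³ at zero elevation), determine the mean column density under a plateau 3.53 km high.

Pratt balance: ρ_ref D = ρ (D + h).
ρ = ρ_ref D/(D + h) = 2780 × 80.3 km/(80.3 km + 3.53 km) = 2660 kg/m³.

2660 kg/m³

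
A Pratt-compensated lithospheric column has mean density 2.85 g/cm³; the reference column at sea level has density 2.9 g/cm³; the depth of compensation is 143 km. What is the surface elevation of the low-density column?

2.51 km

ρ_ref D = ρ (D + h) → h = D (ρ_ref − ρ)/ρ.
h = 143 km × (2.9 − 2.85)/2.85 = 2.51 km.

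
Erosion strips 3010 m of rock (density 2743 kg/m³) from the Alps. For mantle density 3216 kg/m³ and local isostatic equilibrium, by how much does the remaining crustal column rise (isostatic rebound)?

Unloading: uplift u = e ρ_c/ρ_m = 3010 m × 2743/3216 = 2570 m.

2570 m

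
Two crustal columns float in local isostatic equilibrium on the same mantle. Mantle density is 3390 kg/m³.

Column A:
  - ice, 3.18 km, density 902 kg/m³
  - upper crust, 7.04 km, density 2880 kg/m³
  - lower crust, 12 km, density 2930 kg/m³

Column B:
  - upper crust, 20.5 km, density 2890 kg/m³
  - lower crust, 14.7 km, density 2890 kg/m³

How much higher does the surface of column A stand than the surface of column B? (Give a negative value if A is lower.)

For any compensation level in the mantle, the mantle terms cancel and isostasy reduces to e = (Σt_A − Σt_B) − (Σ(ρt)_A − Σ(ρt)_B) / ρ_m.
Σt_A = 22.22 km; Σt_B = 35.2 km; Σ(ρt)_A = 58303.56; Σ(ρt)_B = 101728 (in km·kg/m³).
e = (22.22 − 35.2) − (58303.56 − 101728) / 3390 = −0.17 km.

−0.17 km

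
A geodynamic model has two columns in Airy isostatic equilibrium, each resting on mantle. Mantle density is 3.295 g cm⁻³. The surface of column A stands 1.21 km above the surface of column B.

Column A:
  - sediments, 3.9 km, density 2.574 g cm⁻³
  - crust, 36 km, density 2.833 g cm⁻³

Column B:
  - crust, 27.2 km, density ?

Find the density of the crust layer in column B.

Take the compensation level at the base of the deeper column (depth z_c below the surface of column A) and equate Σ ρ_i t_i down to z_c; mantle fills any gap and the z_c terms cancel.
Column A: 3.9×2.574 + 36×2.833 + (z_c − 39.9)×3.295
Column B: 1.21×0 + 27.2×ρ + (z_c − 1.21 − 27.2)×3.295
The z_c×3.295 term appears on both sides and cancels. Collect the known terms of each column as K = Σ(ρt)_known − 3.295 × (depth of known layers): K_A = 112.0266 − 3.295×39.9 = −19.4439; K_B = 0 − 3.295×(1.21 + 27.2) = −93.61095.
Balance: K_A = K_B + 27.2×ρ, so ρ = (K_A − K_B)/27.2 = 74.1671/27.2 = 2.73 g cm⁻³.

2.73 g cm⁻³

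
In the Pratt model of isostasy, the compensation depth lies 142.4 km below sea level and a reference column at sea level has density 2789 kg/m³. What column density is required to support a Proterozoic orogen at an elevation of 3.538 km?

2720 kg/m³

Pratt balance: ρ_ref D = ρ (D + h).
ρ = ρ_ref D/(D + h) = 2789 × 142.4 km/(142.4 km + 3.538 km) = 2720 kg/m³.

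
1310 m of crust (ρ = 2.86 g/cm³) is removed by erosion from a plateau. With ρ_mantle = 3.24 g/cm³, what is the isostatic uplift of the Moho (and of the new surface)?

Unloading: uplift u = e ρ_c/ρ_m = 1310 m × 2.86/3.24 = 1160 m.

1160 m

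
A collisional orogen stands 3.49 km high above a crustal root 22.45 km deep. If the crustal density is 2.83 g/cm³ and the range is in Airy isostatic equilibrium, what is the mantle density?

3.27 g/cm³

Airy balance: ρ_c h = (ρ_m − ρ_c) r → ρ_m = ρ_c (1 + h/r).
ρ_m = 2.83 × (1 + 3.49 km/22.45 km) = 3.27 g/cm³.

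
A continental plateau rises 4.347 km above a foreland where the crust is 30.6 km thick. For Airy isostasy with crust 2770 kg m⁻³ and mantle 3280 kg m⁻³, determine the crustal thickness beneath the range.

58.6 km

Root depth r = h ρ_c / (ρ_m − ρ_c) = 4.347 km × 2770 / 510 = 23.61 km.
Total thickness = T + h + r = 30.6 km + 4.347 km + 23.61 km = 58.6 km.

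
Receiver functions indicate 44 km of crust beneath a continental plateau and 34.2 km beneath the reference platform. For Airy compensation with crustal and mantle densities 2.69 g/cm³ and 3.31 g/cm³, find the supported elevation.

Excess crust Δ = 44 km − 34.2 km = 9.8 km, split between elevation h and root r with h + r = Δ.
Airy balance ρ_c h = (ρ_m − ρ_c) r gives r = h ρ_c/(ρ_m − ρ_c), so h (1 + ρ_c/(ρ_m − ρ_c)) = Δ, i.e. h = Δ (ρ_m − ρ_c)/ρ_m.
h = 9.8 km × 0.62/3.31 = 1.84 km.

1.84 km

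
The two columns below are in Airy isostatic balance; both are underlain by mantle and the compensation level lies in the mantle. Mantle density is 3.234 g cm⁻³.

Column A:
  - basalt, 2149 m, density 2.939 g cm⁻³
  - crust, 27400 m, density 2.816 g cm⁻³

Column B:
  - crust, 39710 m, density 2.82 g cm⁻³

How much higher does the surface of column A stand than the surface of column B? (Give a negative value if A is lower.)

For any compensation level in the mantle, the mantle terms cancel and isostasy reduces to e = (Σt_A − Σt_B) − (Σ(ρt)_A − Σ(ρt)_B) / ρ_m.
Σt_A = 29549 m; Σt_B = 39710 m; Σ(ρt)_A = 83474.311; Σ(ρt)_B = 111982.2 (in m·g cm⁻³).
e = (29549 − 39710) − (83474.311 − 111982.2) / 3.234 = −1350 m.

−1350 m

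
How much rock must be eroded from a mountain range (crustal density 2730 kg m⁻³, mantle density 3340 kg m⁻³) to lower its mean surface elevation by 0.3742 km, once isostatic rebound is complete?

2.05 km

Net drop Δ = e − u = e − e ρ_c/ρ_m = e (ρ_m − ρ_c)/ρ_m.
e = Δ ρ_m/(ρ_m − ρ_c) = 0.3742 km × 3340/610 = 2.05 km.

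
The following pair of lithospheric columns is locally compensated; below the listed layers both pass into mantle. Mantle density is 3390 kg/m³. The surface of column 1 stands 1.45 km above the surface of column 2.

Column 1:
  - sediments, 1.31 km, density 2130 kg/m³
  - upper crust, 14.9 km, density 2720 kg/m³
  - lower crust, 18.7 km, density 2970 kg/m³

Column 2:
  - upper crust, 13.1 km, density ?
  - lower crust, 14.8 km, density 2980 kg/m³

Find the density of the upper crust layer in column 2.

Take the compensation level at the base of the deeper column (depth z_c below the surface of column 1) and equate Σ ρ_i t_i down to z_c; mantle fills any gap and the z_c terms cancel.
Column 1: 1.31×2130 + 14.9×2720 + 18.7×2970 + (z_c − 34.91)×3390
Column 2: 1.45×0 + 13.1×ρ + 14.8×2980 + (z_c − 1.45 − 27.9)×3390
The z_c×3390 term appears on both sides and cancels. Collect the known terms of each column as K = Σ(ρt)_known − 3390 × (depth of known layers): K_1 = 98857.3 − 3390×34.91 = −19487.6; K_2 = 44104 − 3390×(1.45 + 27.9) = −55392.5.
Balance: K_1 = K_2 + 13.1×ρ, so ρ = (K_1 − K_2)/13.1 = 35904.9/13.1 = 2740 kg/m³.

2740 kg/m³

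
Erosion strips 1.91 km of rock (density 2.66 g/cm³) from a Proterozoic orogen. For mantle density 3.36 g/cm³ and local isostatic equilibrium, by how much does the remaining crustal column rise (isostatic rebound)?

1.51 km

Unloading: uplift u = e ρ_c/ρ_m = 1.91 km × 2.66/3.36 = 1.51 km.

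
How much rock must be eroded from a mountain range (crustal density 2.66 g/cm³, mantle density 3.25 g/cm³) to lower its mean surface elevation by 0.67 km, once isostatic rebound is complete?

Net drop Δ = e − u = e − e ρ_c/ρ_m = e (ρ_m − ρ_c)/ρ_m.
e = Δ ρ_m/(ρ_m − ρ_c) = 0.67 km × 3.25/0.59 = 3.69 km.

3.69 km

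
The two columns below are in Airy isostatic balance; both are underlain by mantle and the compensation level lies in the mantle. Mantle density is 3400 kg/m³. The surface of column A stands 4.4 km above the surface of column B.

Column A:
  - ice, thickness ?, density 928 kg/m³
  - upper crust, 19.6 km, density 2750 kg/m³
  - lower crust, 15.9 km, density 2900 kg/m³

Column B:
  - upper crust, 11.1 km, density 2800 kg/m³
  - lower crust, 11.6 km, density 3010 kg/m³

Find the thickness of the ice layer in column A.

Take the compensation level at the base of the deeper column (depth z_c below the surface of column A) and equate Σ ρ_i t_i down to z_c; mantle fills any gap and the z_c terms cancel.
Column A: x×928 + 19.6×2750 + 15.9×2900 + (z_c − 35.5 − x)×3400
Column B: 4.4×0 + 11.1×2800 + 11.6×3010 + (z_c − 4.4 − 22.7)×3400
The z_c×3400 term appears on both sides and cancels. Collect the known terms of each column as K = Σ(ρt)_known − 3400 × (depth of known layers): K_A = 100010 − 3400×35.5 = −20690; K_B = 65996 − 3400×(4.4 + 22.7) = −26144.
Balance: K_A − x×(3400 − 928) = K_B, so x = (K_A − K_B)/(3400 − 928) = 5454/2472 = 2.21 km.

2.21 km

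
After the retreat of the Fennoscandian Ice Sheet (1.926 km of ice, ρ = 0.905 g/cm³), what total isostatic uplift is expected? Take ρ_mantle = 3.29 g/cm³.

0.53 km

Removing the load lets mantle flow back in; uplift u satisfies ρ_ice t = ρ_m u.
u = t ρ_ice/ρ_m = 1.926 km × 0.905/3.29 = 0.53 km.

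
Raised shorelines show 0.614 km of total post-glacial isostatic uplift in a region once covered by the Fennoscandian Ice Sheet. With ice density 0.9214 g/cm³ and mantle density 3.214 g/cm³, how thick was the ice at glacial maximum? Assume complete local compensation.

u = t ρ_ice/ρ_m → t = u ρ_m/ρ_ice = 0.614 km × 3.214/0.9214 = 2.14 km.

2.14 km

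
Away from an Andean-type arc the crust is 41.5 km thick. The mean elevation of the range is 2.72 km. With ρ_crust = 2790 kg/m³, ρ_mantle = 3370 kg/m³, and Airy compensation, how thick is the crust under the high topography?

Root depth r = h ρ_c / (ρ_m − ρ_c) = 2.72 km × 2790 / 580 = 13.08 km.
Total thickness = T + h + r = 41.5 km + 2.72 km + 13.08 km = 57.3 km.

57.3 km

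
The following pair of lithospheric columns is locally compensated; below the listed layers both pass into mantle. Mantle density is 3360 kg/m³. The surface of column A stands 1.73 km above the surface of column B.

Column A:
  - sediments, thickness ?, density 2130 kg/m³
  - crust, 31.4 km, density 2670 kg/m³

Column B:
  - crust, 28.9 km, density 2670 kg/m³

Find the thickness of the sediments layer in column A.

Take the compensation level at the base of the deeper column (depth z_c below the surface of column A) and equate Σ ρ_i t_i down to z_c; mantle fills any gap and the z_c terms cancel.
Column A: x×2130 + 31.4×2670 + (z_c − 31.4 − x)×3360
Column B: 1.73×0 + 28.9×2670 + (z_c − 1.73 − 28.9)×3360
The z_c×3360 term appears on both sides and cancels. Collect the known terms of each column as K = Σ(ρt)_known − 3360 × (depth of known layers): K_A = 83838 − 3360×31.4 = −21666; K_B = 77163 − 3360×(1.73 + 28.9) = −25753.8.
Balance: K_A − x×(3360 − 2130) = K_B, so x = (K_A − K_B)/(3360 − 2130) = 4087.8/1230 = 3.32 km.

3.32 km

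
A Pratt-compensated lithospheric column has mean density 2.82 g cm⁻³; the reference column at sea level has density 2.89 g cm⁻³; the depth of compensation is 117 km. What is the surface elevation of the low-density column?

2.9 km

ρ_ref D = ρ (D + h) → h = D (ρ_ref − ρ)/ρ.
h = 117 km × (2.89 − 2.82)/2.82 = 2.9 km.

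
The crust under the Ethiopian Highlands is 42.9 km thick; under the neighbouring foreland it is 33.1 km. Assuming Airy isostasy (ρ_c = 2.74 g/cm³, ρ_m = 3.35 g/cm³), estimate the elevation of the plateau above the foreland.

1.78 km

Excess crust Δ = 42.9 km − 33.1 km = 9.8 km, split between elevation h and root r with h + r = Δ.
Airy balance ρ_c h = (ρ_m − ρ_c) r gives r = h ρ_c/(ρ_m − ρ_c), so h (1 + ρ_c/(ρ_m − ρ_c)) = Δ, i.e. h = Δ (ρ_m − ρ_c)/ρ_m.
h = 9.8 km × 0.61/3.35 = 1.78 km.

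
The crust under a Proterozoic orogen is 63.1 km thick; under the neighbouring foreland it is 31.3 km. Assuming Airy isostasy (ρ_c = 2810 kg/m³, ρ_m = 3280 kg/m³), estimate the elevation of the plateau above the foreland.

Excess crust Δ = 63.1 km − 31.3 km = 31.8 km, split between elevation h and root r with h + r = Δ.
Airy balance ρ_c h = (ρ_m − ρ_c) r gives r = h ρ_c/(ρ_m − ρ_c), so h (1 + ρ_c/(ρ_m − ρ_c)) = Δ, i.e. h = Δ (ρ_m − ρ_c)/ρ_m.
h = 31.8 km × 470/3280 = 4.56 km.

4.56 km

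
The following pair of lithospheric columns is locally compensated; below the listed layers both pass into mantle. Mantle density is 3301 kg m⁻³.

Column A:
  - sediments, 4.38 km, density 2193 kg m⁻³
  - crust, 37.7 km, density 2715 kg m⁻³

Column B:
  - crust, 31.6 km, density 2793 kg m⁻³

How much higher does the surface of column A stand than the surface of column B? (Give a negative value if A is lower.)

3.3 km

For any compensation level in the mantle, the mantle terms cancel and isostasy reduces to e = (Σt_A − Σt_B) − (Σ(ρt)_A − Σ(ρt)_B) / ρ_m.
Σt_A = 42.08 km; Σt_B = 31.6 km; Σ(ρt)_A = 111960.84; Σ(ρt)_B = 88258.8 (in km·kg m⁻³).
e = (42.08 − 31.6) − (111960.84 − 88258.8) / 3301 = 3.3 km.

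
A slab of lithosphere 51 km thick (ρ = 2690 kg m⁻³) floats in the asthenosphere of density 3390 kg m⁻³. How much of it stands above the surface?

10.5 km

Floating equilibrium: submerged depth d = t ρ_obj/ρ_fluid = 51 km × 2690/3390 = 40.47 km.
Freeboard = t − d = 51 km − 40.47 km = 10.5 km.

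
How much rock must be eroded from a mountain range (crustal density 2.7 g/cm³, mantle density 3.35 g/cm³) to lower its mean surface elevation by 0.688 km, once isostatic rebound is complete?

Net drop Δ = e − u = e − e ρ_c/ρ_m = e (ρ_m − ρ_c)/ρ_m.
e = Δ ρ_m/(ρ_m − ρ_c) = 0.688 km × 3.35/0.65 = 3.55 km.

3.55 km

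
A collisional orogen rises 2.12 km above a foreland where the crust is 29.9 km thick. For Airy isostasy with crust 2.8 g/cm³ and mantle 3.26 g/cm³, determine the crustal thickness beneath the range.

44.9 km

Root depth r = h ρ_c / (ρ_m − ρ_c) = 2.12 km × 2.8 / 0.46 = 12.9 km.
Total thickness = T + h + r = 29.9 km + 2.12 km + 12.9 km = 44.9 km.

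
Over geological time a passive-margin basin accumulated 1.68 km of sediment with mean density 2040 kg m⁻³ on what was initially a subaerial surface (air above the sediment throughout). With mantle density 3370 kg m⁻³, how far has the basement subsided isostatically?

1.02 km

Subaerial load: s = t ρ_sed / ρ_m = 1.68 km × 2040/3370 = 1.02 km.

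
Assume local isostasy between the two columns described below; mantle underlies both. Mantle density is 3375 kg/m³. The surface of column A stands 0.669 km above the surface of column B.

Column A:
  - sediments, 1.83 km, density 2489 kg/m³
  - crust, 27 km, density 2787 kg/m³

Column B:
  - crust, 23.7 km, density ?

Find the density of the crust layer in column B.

Take the compensation level at the base of the deeper column (depth z_c below the surface of column A) and equate Σ ρ_i t_i down to z_c; mantle fills any gap and the z_c terms cancel.
Column A: 1.83×2489 + 27×2787 + (z_c − 28.83)×3375
Column B: 0.669×0 + 23.7×ρ + (z_c − 0.669 − 23.7)×3375
The z_c×3375 term appears on both sides and cancels. Collect the known terms of each column as K = Σ(ρt)_known − 3375 × (depth of known layers): K_A = 79803.87 − 3375×28.83 = −17497.38; K_B = 0 − 3375×(0.669 + 23.7) = −82245.375.
Balance: K_A = K_B + 23.7×ρ, so ρ = (K_A − K_B)/23.7 = 64748/23.7 = 2730 kg/m³.

2730 kg/m³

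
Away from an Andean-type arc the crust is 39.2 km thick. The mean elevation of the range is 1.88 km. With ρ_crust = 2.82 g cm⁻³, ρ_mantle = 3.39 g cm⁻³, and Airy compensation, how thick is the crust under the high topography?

Root depth r = h ρ_c / (ρ_m − ρ_c) = 1.88 km × 2.82 / 0.57 = 9.301 km.
Total thickness = T + h + r = 39.2 km + 1.88 km + 9.301 km = 50.4 km.

50.4 km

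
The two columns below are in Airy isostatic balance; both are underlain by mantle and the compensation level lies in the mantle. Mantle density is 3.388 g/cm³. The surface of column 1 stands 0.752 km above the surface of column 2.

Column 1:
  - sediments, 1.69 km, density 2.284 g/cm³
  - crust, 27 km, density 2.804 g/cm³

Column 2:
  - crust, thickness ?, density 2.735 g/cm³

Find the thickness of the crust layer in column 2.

Take the compensation level at the base of the deeper column (depth z_c below the surface of column 1) and equate Σ ρ_i t_i down to z_c; mantle fills any gap and the z_c terms cancel.
Column 1: 1.69×2.284 + 27×2.804 + (z_c − 28.69)×3.388
Column 2: 0.752×0 + x×2.735 + (z_c − 0.752 − 0 − x)×3.388
The z_c×3.388 term appears on both sides and cancels. Collect the known terms of each column as K = Σ(ρt)_known − 3.388 × (depth of known layers): K_1 = 79.56796 − 3.388×28.69 = −17.63376; K_2 = 0 − 3.388×(0.752 + 0) = −2.547776.
Balance: K_1 = K_2 − x×(3.388 − 2.735), so x = (K_2 − K_1)/(3.388 − 2.735) = 15.086/0.653 = 23.1 km.

23.1 km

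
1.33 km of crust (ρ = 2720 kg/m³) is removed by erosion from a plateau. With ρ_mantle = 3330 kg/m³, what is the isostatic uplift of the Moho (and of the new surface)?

Unloading: uplift u = e ρ_c/ρ_m = 1.33 km × 2720/3330 = 1.09 km.

1.09 km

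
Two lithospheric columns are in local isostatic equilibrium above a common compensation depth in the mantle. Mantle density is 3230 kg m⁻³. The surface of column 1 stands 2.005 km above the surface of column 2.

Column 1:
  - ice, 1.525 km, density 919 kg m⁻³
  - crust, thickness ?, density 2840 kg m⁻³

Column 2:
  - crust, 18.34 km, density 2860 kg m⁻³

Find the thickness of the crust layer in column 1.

25 km

Take the compensation level at the base of the deeper column (depth z_c below the surface of column 1) and equate Σ ρ_i t_i down to z_c; mantle fills any gap and the z_c terms cancel.
Column 1: 1.525×919 + x×2840 + (z_c − 1.525 − x)×3230
Column 2: 2.005×0 + 18.34×2860 + (z_c − 2.005 − 18.34)×3230
The z_c×3230 term appears on both sides and cancels. Collect the known terms of each column as K = Σ(ρt)_known − 3230 × (depth of known layers): K_1 = 1401.475 − 3230×1.525 = −3524.275; K_2 = 52452.4 − 3230×(2.005 + 18.34) = −13261.95.
Balance: K_1 − x×(3230 − 2840) = K_2, so x = (K_1 − K_2)/(3230 − 2840) = 9737.68/390 = 25 km.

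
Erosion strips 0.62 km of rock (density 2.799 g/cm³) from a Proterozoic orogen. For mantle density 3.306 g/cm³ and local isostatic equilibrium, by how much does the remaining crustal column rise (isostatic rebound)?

0.525 km

Unloading: uplift u = e ρ_c/ρ_m = 0.62 km × 2.799/3.306 = 0.525 km.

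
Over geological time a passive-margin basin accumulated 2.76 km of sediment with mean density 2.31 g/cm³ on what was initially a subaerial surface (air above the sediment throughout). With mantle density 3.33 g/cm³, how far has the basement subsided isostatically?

1.91 km

Subaerial load: s = t ρ_sed / ρ_m = 2.76 km × 2.31/3.33 = 1.91 km.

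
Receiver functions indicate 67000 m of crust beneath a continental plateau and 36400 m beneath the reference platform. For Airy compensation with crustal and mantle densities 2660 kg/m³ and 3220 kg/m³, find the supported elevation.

Excess crust Δ = 67000 m − 36400 m = 30600 m, split between elevation h and root r with h + r = Δ.
Airy balance ρ_c h = (ρ_m − ρ_c) r gives r = h ρ_c/(ρ_m − ρ_c), so h (1 + ρ_c/(ρ_m − ρ_c)) = Δ, i.e. h = Δ (ρ_m − ρ_c)/ρ_m.
h = 30600 m × 560/3220 = 5320 m.

5320 m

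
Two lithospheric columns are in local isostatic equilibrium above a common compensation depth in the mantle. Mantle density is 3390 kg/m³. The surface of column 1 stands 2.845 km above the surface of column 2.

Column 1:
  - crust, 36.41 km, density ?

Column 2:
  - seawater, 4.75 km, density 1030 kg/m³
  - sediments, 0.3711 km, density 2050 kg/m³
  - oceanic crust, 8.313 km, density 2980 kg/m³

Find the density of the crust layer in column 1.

2710 kg/m³

Take the compensation level at the base of the deeper column (depth z_c below the surface of column 1) and equate Σ ρ_i t_i down to z_c; mantle fills any gap and the z_c terms cancel.
Column 1: 36.41×ρ + (z_c − 36.41)×3390
Column 2: 2.845×0 + 4.75×1030 + 0.3711×2050 + 8.313×2980 + (z_c − 2.845 − 13.4341)×3390
The z_c×3390 term appears on both sides and cancels. Collect the known terms of each column as K = Σ(ρt)_known − 3390 × (depth of known layers): K_1 = 0 − 3390×36.41 = −123429.9; K_2 = 30425.995 − 3390×(2.845 + 13.4341) = −24760.154.
Balance: K_1 + 36.41×ρ = K_2, so ρ = (K_2 − K_1)/36.41 = 98669.7/36.41 = 2710 kg/m³.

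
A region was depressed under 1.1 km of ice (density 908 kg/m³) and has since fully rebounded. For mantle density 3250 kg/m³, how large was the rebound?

Removing the load lets mantle flow back in; uplift u satisfies ρ_ice t = ρ_m u.
u = t ρ_ice/ρ_m = 1.1 km × 908/3250 = 0.307 km.

0.307 km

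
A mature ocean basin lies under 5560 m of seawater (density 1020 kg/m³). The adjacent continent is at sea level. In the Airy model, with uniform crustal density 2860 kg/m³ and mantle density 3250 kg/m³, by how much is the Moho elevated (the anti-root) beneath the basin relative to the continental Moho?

For local isostatic compensation: replacing crust with seawater at the top is compensated by replacing crust with mantle at the base: d (ρ_c − ρ_w) = a (ρ_m − ρ_c).
a = d (ρ_c − ρ_w)/(ρ_m − ρ_c) = 5560 m × 1840/390 = 26200 m.

26200 m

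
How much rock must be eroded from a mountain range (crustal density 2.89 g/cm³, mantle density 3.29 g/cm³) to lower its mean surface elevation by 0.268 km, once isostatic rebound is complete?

Net drop Δ = e − u = e − e ρ_c/ρ_m = e (ρ_m − ρ_c)/ρ_m.
e = Δ ρ_m/(ρ_m − ρ_c) = 0.268 km × 3.29/0.4 = 2.2 km.

2.2 km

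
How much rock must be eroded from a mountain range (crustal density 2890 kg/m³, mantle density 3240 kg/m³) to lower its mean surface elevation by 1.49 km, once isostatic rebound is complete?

13.8 km

Net drop Δ = e − u = e − e ρ_c/ρ_m = e (ρ_m − ρ_c)/ρ_m.
e = Δ ρ_m/(ρ_m − ρ_c) = 1.49 km × 3240/350 = 13.8 km.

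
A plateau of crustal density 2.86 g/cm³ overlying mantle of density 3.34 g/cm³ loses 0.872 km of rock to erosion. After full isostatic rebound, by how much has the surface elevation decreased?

0.125 km

Rebound u = e ρ_c/ρ_m = 0.872 km × 2.86/3.34 = 0.7467 km.
Net surface drop = e − u = 0.872 km − 0.7467 km = e (ρ_m − ρ_c)/ρ_m = 0.125 km.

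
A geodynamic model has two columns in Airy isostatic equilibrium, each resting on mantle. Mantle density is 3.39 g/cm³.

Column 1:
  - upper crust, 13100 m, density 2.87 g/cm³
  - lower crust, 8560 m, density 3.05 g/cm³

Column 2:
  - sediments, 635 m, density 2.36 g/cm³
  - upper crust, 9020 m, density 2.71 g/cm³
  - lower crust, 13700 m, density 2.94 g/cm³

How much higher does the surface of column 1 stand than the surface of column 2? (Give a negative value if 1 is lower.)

−953 m

For any compensation level in the mantle, the mantle terms cancel and isostasy reduces to e = (Σt_1 − Σt_2) − (Σ(ρt)_1 − Σ(ρt)_2) / ρ_m.
Σt_1 = 21660 m; Σt_2 = 23355 m; Σ(ρt)_1 = 63705; Σ(ρt)_2 = 66220.8 (in m·g/cm³).
e = (21660 − 23355) − (63705 − 66220.8) / 3.39 = −953 m.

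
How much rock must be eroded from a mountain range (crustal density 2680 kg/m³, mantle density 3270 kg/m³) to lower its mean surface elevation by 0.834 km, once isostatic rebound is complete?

4.62 km

Net drop Δ = e − u = e − e ρ_c/ρ_m = e (ρ_m − ρ_c)/ρ_m.
e = Δ ρ_m/(ρ_m − ρ_c) = 0.834 km × 3270/590 = 4.62 km.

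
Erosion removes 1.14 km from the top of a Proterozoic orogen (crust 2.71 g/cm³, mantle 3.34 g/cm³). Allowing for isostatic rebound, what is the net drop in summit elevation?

0.215 km

Rebound u = e ρ_c/ρ_m = 1.14 km × 2.71/3.34 = 0.925 km.
Net surface drop = e − u = 1.14 km − 0.925 km = e (ρ_m − ρ_c)/ρ_m = 0.215 km.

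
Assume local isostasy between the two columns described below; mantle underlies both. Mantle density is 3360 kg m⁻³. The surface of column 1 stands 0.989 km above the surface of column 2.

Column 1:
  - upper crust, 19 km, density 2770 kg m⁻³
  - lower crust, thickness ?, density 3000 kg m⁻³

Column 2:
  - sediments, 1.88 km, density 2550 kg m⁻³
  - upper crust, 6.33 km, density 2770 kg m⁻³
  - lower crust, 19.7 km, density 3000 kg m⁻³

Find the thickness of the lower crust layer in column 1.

12.4 km

Take the compensation level at the base of the deeper column (depth z_c below the surface of column 1) and equate Σ ρ_i t_i down to z_c; mantle fills any gap and the z_c terms cancel.
Column 1: 19×2770 + x×3000 + (z_c − 19 − x)×3360
Column 2: 0.989×0 + 1.88×2550 + 6.33×2770 + 19.7×3000 + (z_c − 0.989 − 27.91)×3360
The z_c×3360 term appears on both sides and cancels. Collect the known terms of each column as K = Σ(ρt)_known − 3360 × (depth of known layers): K_1 = 52630 − 3360×19 = −11210; K_2 = 81428.1 − 3360×(0.989 + 27.91) = −15672.54.
Balance: K_1 − x×(3360 − 3000) = K_2, so x = (K_1 − K_2)/(3360 − 3000) = 4462.54/360 = 12.4 km.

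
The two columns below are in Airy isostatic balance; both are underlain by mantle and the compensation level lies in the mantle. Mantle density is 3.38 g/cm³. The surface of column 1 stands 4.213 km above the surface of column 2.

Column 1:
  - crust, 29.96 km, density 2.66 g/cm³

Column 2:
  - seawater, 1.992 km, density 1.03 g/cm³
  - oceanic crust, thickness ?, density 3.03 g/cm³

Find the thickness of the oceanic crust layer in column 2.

Take the compensation level at the base of the deeper column (depth z_c below the surface of column 1) and equate Σ ρ_i t_i down to z_c; mantle fills any gap and the z_c terms cancel.
Column 1: 29.96×2.66 + (z_c − 29.96)×3.38
Column 2: 4.213×0 + 1.992×1.03 + x×3.03 + (z_c − 4.213 − 1.992 − x)×3.38
The z_c×3.38 term appears on both sides and cancels. Collect the known terms of each column as K = Σ(ρt)_known − 3.38 × (depth of known layers): K_1 = 79.6936 − 3.38×29.96 = −21.5712; K_2 = 2.05176 − 3.38×(4.213 + 1.992) = −18.92114.
Balance: K_1 = K_2 − x×(3.38 − 3.03), so x = (K_2 − K_1)/(3.38 − 3.03) = 2.65006/0.35 = 7.57 km.

7.57 km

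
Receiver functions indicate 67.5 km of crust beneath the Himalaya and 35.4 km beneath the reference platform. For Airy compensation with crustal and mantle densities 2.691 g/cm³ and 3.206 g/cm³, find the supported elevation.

5.16 km

Excess crust Δ = 67.5 km − 35.4 km = 32.1 km, split between elevation h and root r with h + r = Δ.
Airy balance ρ_c h = (ρ_m − ρ_c) r gives r = h ρ_c/(ρ_m − ρ_c), so h (1 + ρ_c/(ρ_m − ρ_c)) = Δ, i.e. h = Δ (ρ_m − ρ_c)/ρ_m.
h = 32.1 km × 0.515/3.206 = 5.16 km.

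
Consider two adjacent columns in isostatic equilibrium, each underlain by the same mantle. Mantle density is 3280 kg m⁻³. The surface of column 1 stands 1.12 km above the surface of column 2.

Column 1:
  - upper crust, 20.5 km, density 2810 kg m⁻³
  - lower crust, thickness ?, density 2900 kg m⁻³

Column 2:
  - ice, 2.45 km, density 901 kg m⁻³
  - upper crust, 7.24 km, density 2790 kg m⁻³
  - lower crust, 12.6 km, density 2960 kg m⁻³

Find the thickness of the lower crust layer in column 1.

Take the compensation level at the base of the deeper column (depth z_c below the surface of column 1) and equate Σ ρ_i t_i down to z_c; mantle fills any gap and the z_c terms cancel.
Column 1: 20.5×2810 + x×2900 + (z_c − 20.5 − x)×3280
Column 2: 1.12×0 + 2.45×901 + 7.24×2790 + 12.6×2960 + (z_c − 1.12 − 22.29)×3280
The z_c×3280 term appears on both sides and cancels. Collect the known terms of each column as K = Σ(ρt)_known − 3280 × (depth of known layers): K_1 = 57605 − 3280×20.5 = −9635; K_2 = 59703.05 − 3280×(1.12 + 22.29) = −17081.75.
Balance: K_1 − x×(3280 − 2900) = K_2, so x = (K_1 − K_2)/(3280 − 2900) = 7446.75/380 = 19.6 km.

19.6 km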